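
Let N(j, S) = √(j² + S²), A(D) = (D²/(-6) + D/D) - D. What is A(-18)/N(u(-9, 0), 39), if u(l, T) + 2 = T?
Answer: -7*√61/61 ≈ -0.89626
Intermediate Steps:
u(l, T) = -2 + T
A(D) = 1 - D - D²/6 (A(D) = (D²*(-⅙) + 1) - D = (-D²/6 + 1) - D = (1 - D²/6) - D = 1 - D - D²/6)
N(j, S) = √(S² + j²)
A(-18)/N(u(-9, 0), 39) = (1 - 1*(-18) - ⅙*(-18)²)/(√(39² + (-2 + 0)²)) = (1 + 18 - ⅙*324)/(√(1521 + (-2)²)) = (1 + 18 - 54)/(√(1521 + 4)) = -35*√61/305 = -7*√61/61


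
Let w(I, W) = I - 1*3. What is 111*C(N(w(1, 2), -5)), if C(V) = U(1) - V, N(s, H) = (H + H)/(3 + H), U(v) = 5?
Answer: 0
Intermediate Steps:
w(I, W) = -3 + I (w(I, W) = I - 3 = -3 + I)
N(s, H) = 2*H/(3 + H) (N(s, H) = (2*H)/(3 + H) = 2*H/(3 + H))
C(V) = 5 - V
111*C(N(w(1, 2), -5)) = 111*(5 - 2*(-5)/(3 - 5)) = 111*(5 - 2*(-5)/(-2)) = 111*(5 - 2*(-5)*(-1)/2) = 111*(5 - 1*5) = 111*(5 - 5) = 111*0 = 0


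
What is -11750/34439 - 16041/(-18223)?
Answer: 338315749/627581897 ≈ 0.53908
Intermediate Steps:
-11750/34439 - 16041/(-18223) = -11750*1/34439 - 16041*(-1/18223) = -11750/34439 + 16041/18223 = 338315749/627581897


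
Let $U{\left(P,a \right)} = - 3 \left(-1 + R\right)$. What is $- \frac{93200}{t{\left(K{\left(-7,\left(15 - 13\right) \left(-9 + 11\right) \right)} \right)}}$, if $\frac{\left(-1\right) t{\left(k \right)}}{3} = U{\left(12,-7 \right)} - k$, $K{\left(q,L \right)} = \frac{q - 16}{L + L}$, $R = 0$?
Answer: $\frac{745600}{141} \approx 5287.9$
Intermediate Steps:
$U{\left(P,a \right)} = 3$ ($U{\left(P,a \right)} = - 3 \left(-1 + 0\right) = \left(-3\right) \left(-1\right) = 3$)
$K{\left(q,L \right)} = \frac{-16 + q}{2 L}$
$t{\left(k \right)} = -9 + 3 k$ ($t{\left(k \right)} = - 3 \left(3 - k\right) = -9 + 3 k$)
$- \frac{93200}{t{\left(K{\left(-7,\left(15 - 13\right) \left(-9 + 11\right) \right)} \right)}} = - \frac{93200}{-9 + 3 \frac{-16 - 7}{2 \left(15 - 13\right) \left(-9 + 11\right)}} = - \frac{93200}{-9 + 3 \cdot \frac{1}{2} \frac{1}{2 \cdot 2} \left(-23\right)} = - \frac{93200}{-9 + 3 \cdot \frac{1}{2} \cdot \frac{1}{4} \left(-23\right)} = - \frac{93200}{-9 + 3 \left(- \frac{23}{8}\right)} = - \frac{93200}{-9 - \frac{69}{8}} = - \frac{93200}{- \frac{141}{8}} = \left(-93200\right) \left(- \frac{8}{141}\right) = \frac{745600}{141}$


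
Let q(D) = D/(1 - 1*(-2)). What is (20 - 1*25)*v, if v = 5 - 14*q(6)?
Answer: 115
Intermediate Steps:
q(D) = D/3 (q(D) = D/(1 + 2) = D/3)
v = -23 (v = 5 - 14*6/3 = 5 - 14*2 = 5 - 28 = -23)
(20 - 1*25)*v = (20 - 1*25)*(-23) = (20 - 25)*(-23) = -5*(-23) = 115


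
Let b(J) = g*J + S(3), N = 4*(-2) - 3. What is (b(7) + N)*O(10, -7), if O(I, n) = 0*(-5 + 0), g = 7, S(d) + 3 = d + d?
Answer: 0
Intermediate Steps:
S(d) = -3 + 2*d (S(d) = -3 + (d + d) = -3 + 2*d)
N = -11 (N = -8 - 3 = -11)
O(I, n) = 0 (O(I, n) = 0*(-5) = 0)
b(J) = 3 + 7*J (b(J) = 7*J + (-3 + 2*3) = 7*J + (-3 + 6) = 7*J + 3 = 3 + 7*J)
(b(7) + N)*O(10, -7) = ((3 + 7*7) - 11)*0 = ((3 + 49) - 11)*0 = (52 - 11)*0 = 41*0 = 0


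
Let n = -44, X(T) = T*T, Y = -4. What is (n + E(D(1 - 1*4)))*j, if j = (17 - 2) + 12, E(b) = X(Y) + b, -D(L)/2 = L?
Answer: -594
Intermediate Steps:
D(L) = -2*L
X(T) = T²
E(b) = 16 + b (E(b) = (-4)² + b = 16 + b)
j = 27 (j = 15 + 12 = 27)
(n + E(D(1 - 1*4)))*j = (-44 + (16 - 2*(1 - 1*4)))*27 = (-44 + (16 - 2*(1 - 4)))*27 = (-44 + (16 - 2*(-3)))*27 = (-44 + (16 + 6))*27 = (-44 + 22)*27 = -22*27 = -594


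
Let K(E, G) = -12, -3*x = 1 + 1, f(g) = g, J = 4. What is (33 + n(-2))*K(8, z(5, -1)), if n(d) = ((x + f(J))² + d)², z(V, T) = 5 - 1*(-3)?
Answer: -37588/27 ≈ -1392.1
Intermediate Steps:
z(V, T) = 8 (z(V, T) = 5 + 3 = 8)
x = -⅔ (x = -(1 + 1)/3 = -⅓*2 = -⅔ ≈ -0.66667)
n(d) = (100/9 + d)² (n(d) = ((-⅔ + 4)² + d)² = ((10/3)² + d)² = (100/9 + d)²)
(33 + n(-2))*K(8, z(5, -1)) = (33 + (100 + 9*(-2))²/81)*(-12) = (33 + (100 - 18)²/81)*(-12) = (33 + (1/81)*82²)*(-12) = (33 + (1/81)*6724)*(-12) = (33 + 6724/81)*(-12) = (9397/81)*(-12) = -37588/27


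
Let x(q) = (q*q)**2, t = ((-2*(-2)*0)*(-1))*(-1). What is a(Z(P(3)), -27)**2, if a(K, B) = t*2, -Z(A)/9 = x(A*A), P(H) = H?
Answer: 0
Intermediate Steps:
t = 0 (t = ((4*0)*(-1))*(-1) = (0*(-1))*(-1) = 0*(-1) = 0)
x(q) = q**4 (x(q) = (q**2)**2 = q**4)
Z(A) = -9*A**8
a(K, B) = 0 (a(K, B) = 0*2 = 0)
a(Z(P(3)), -27)**2 = 0**2 = 0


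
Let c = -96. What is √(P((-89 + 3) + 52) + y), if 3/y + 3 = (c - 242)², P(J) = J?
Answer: I*√443733864031/114241 ≈ 5.8309*I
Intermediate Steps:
y = 3/114241 (y = 3/(-3 + (-96 - 242)²) = 3/(-3 + (-338)²) = 3/(-3 + 114244) = 3/114241 ≈ 2.6260e-5)
√(P((-89 + 3) + 52) + y) = √(((-89 + 3) + 52) + 3/114241) = √((-86 + 52) + 3/114241) = √(-34 + 3/114241) = √(-3884191/114241) = I*√443733864031/114241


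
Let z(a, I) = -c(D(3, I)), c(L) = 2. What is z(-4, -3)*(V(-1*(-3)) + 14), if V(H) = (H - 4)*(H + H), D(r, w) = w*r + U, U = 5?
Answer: -16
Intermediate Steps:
D(r, w) = 5 + r*w (D(r, w) = w*r + 5 = r*w + 5 = 5 + r*w)
V(H) = 2*H*(-4 + H) (V(H) = (-4 + H)*(2*H) = 2*H*(-4 + H))
z(a, I) = -2 (z(a, I) = -1*2 = -2)
z(-4, -3)*(V(-1*(-3)) + 14) = -2*(2*(-1*(-3))*(-4 - 1*(-3)) + 14) = -2*(2*3*(-4 + 3) + 14) = -2*(2*3*(-1) + 14) = -2*(-6 + 14) = -2*8 = -16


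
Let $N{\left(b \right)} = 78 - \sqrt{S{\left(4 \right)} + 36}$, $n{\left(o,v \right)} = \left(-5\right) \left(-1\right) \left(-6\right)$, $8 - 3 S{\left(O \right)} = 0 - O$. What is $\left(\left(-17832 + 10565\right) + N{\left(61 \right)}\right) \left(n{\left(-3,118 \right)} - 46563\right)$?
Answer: $334957077 + 93186 \sqrt{10} \approx 3.3525 \cdot 10^{8}$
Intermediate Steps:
$S{\left(O \right)} = \frac{8}{3} + \frac{O}{3}$ ($S{\left(O \right)} = \frac{8}{3} - \frac{0 - O}{3} = \frac{8}{3} - \frac{\left(-1\right) O}{3} = \frac{8}{3} + \frac{O}{3}$)
$n{\left(o,v \right)} = -30$ ($n{\left(o,v \right)} = 5 \left(-6\right) = -30$)
$N{\left(b \right)} = 78 - 2 \sqrt{10}$ ($N{\left(b \right)} = 78 - \sqrt{\left(\frac{8}{3} + \frac{1}{3} \cdot 4\right) + 36} = 78 - \sqrt{\left(\frac{8}{3} + \frac{4}{3}\right) + 36} = 78 - \sqrt{4 + 36} = 78 - \sqrt{40} = 78 - 2 \sqrt{10}$)
$\left(\left(-17832 + 10565\right) + N{\left(61 \right)}\right) \left(n{\left(-3,118 \right)} - 46563\right) = \left(\left(-17832 + 10565\right) + \left(78 - 2 \sqrt{10}\right)\right) \left(-30 - 46563\right) = \left(-7267 + \left(78 - 2 \sqrt{10}\right)\right) \left(-46593\right) = \left(-7189 - 2 \sqrt{10}\right) \left(-46593\right) = 334957077 + 93186 \sqrt{10}$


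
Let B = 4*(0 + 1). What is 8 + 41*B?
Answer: 172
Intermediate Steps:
B = 4 (B = 4*1 = 4)
8 + 41*B = 8 + 41*4 = 8 + 164 = 172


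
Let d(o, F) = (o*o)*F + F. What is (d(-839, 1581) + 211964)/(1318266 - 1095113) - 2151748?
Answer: -479055908798/223153 ≈ -2.1468e+6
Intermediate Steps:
d(o, F) = F + F*o² (d(o, F) = o²*F + F = F*o² + F = F + F*o²)
(d(-839, 1581) + 211964)/(1318266 - 1095113) - 2151748 = (1581*(1 + (-839)²) + 211964)/(1318266 - 1095113) - 2151748 = (1581*(1 + 703921) + 211964)/223153 - 2151748 = (1581*703922 + 211964)*(1/223153) - 2151748 = (1112900682 + 211964)*(1/223153) - 2151748 = 1113112646*(1/223153) - 2151748 = 1113112646/223153 - 2151748 = -479055908798/223153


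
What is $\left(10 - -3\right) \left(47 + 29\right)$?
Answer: $988$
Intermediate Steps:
$\left(10 - -3\right) \left(47 + 29\right) = \left(10 + 3\right) 76 = 13 \cdot 76 = 988$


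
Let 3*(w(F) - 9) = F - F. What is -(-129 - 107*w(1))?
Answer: 1092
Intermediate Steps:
w(F) = 9 (w(F) = 9 + (F - F)/3 = 9 + (⅓)*0 = 9 + 0 = 9)
-(-129 - 107*w(1)) = -(-129 - 107*9) = -(-129 - 963) = -1*(-1092) = 1092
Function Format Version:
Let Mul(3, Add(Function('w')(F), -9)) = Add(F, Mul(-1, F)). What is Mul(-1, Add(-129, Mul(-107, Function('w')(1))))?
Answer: 1092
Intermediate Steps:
Function('w')(F) = 9 (Function('w')(F) = Add(9, Mul(Rational(1, 3), Add(F, Mul(-1, F)))) = Add(9, Mul(Rational(1, 3), 0)) = Add(9, 0) = 9)
Mul(-1, Add(-129, Mul(-107, Function('w')(1)))) = Mul(-1, Add(-129, Mul(-107, 9))) = Mul(-1, Add(-129, -963)) = Mul(-1, -1092) = 1092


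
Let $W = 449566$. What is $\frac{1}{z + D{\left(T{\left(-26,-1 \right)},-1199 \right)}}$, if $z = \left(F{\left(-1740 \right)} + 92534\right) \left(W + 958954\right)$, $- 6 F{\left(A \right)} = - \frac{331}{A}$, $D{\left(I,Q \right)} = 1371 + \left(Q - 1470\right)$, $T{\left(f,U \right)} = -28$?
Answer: $\frac{261}{34017681312199} \approx 7.6725 \cdot 10^{-12}$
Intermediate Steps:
$D{\left(I,Q \right)} = -99 + Q$ ($D{\left(I,Q \right)} = 1371 + \left(-1470 + Q\right) = -99 + Q$)
$F{\left(A \right)} = \frac{331}{6 A}$ ($F{\left(A \right)} = - \frac{\left(-331\right) \frac{1}{A}}{6} = \frac{331}{6 A}$)
$z = \frac{34017681650977}{261}$ ($z = \left(\frac{331}{6 \left(-1740\right)} + 92534\right) \left(449566 + 958954\right) = \left(\frac{331}{6} \left(- \frac{1}{1740}\right) + 92534\right) 1408520 = \left(- \frac{331}{10440} + 92534\right) 1408520 = \frac{966054629}{10440} \cdot 1408520 = \frac{34017681650977}{261} \approx 1.3034 \cdot 10^{11}$)
$\frac{1}{z + D{\left(T{\left(-26,-1 \right)},-1199 \right)}} = \frac{1}{\frac{34017681650977}{261} - 1298} = \frac{1}{\frac{34017681312199}{261}} = \frac{261}{34017681312199}$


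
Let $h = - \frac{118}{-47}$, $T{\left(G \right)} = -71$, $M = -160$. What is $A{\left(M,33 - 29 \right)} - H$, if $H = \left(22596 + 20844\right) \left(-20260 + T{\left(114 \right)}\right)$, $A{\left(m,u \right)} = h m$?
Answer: $\frac{41509377200}{47} \approx 8.8318 \cdot 10^{8}$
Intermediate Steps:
$h = \frac{118}{47}$ ($h = \left(-118\right) \left(- \frac{1}{47}\right) = \frac{118}{47} \approx 2.5106$)
$A{\left(m,u \right)} = \frac{118 m}{47}$
$H = -883178640$ ($H = \left(22596 + 20844\right) \left(-20260 - 71\right) = 43440 \left(-20331\right) = -883178640$)
$A{\left(M,33 - 29 \right)} - H = \frac{118}{47} \left(-160\right) - -883178640 = - \frac{18880}{47} + 883178640 = \frac{41509377200}{47}$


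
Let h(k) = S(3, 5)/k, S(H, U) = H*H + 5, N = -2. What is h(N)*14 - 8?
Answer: -106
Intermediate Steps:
S(H, U) = 5 + H² (S(H, U) = H² + 5 = 5 + H²)
h(k) = 14/k (h(k) = (5 + 3²)/k = (5 + 9)/k = 14/k)
h(N)*14 - 8 = (14/(-2))*14 - 8 = (14*(-½))*14 - 8 = -7*14 - 8 = -98 - 8 = -106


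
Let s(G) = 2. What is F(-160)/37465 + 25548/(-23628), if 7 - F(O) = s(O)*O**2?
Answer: -180562002/73768585 ≈ -2.4477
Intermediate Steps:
F(O) = 7 - 2*O**2
F(-160)/37465 + 25548/(-23628) = (7 - 2*(-160)**2)/37465 + 25548/(-23628) = (7 - 2*25600)*(1/37465) + 25548*(-1/23628) = (7 - 51200)*(1/37465) - 2129/1969 = -51193*1/37465 - 2129/1969 = -51193/37465 - 2129/1969 = -180562002/73768585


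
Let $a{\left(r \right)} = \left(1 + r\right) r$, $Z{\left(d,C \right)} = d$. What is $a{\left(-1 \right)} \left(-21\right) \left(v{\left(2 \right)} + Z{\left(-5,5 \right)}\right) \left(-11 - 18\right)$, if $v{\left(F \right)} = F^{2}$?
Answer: $0$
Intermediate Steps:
$a{\left(r \right)} = r \left(1 + r\right)$
$a{\left(-1 \right)} \left(-21\right) \left(v{\left(2 \right)} + Z{\left(-5,5 \right)}\right) \left(-11 - 18\right) = - (1 - 1) \left(-21\right) \left(2^{2} - 5\right) \left(-11 - 18\right) = \left(-1\right) 0 \left(-21\right) \left(4 - 5\right) \left(-29\right) = 0 \left(-21\right) \left(\left(-1\right) \left(-29\right)\right) = 0 \cdot 29 = 0$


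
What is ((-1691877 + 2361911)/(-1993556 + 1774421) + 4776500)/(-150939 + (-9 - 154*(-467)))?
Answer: -523348828733/8659119525 ≈ -60.439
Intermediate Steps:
((-1691877 + 2361911)/(-1993556 + 1774421) + 4776500)/(-150939 + (-9 - 154*(-467))) = (670034/(-219135) + 4776500)/(-150939 + (-9 + 71918)) = (670034*(-1/219135) + 4776500)/(-150939 + 71909) = (-670034/219135 + 4776500)/(-79030) = (1046697657466/219135)*(-1/79030) = -523348828733/8659119525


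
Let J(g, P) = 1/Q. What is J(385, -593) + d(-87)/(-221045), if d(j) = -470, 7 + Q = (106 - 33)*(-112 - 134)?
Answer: 1644501/794214685 ≈ 0.0020706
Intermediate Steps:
Q = -17965 (Q = -7 + (106 - 33)*(-112 - 134) = -7 + 73*(-246) = -7 - 17958 = -17965)
J(g, P) = -1/17965 (J(g, P) = 1/(-17965) = -1/17965)
J(385, -593) + d(-87)/(-221045) = -1/17965 - 470/(-221045) = -1/17965 - 470*(-1/221045) = -1/17965 + 94/44209 = 1644501/794214685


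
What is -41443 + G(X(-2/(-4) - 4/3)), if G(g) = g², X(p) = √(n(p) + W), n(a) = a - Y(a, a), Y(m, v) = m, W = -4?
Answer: -41447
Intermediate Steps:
n(a) = 0 (n(a) = a - a = 0)
X(p) = 2*I (X(p) = √(0 - 4) = √(-4) = 2*I)
-41443 + G(X(-2/(-4) - 4/3)) = -41443 + (2*I)² = -41443 - 4 = -41447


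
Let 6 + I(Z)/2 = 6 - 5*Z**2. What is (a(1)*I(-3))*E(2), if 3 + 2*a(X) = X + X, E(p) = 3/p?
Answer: 135/2 ≈ 67.500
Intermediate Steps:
a(X) = -3/2 + X (a(X) = -3/2 + (X + X)/2 = -3/2 + (2*X)/2 = -3/2 + X)
I(Z) = -10*Z**2 (I(Z) = -12 + 2*(6 - 5*Z**2) = -12 + (12 - 10*Z**2) = -10*Z**2)
(a(1)*I(-3))*E(2) = ((-3/2 + 1)*(-10*(-3)**2))*(3/2) = (-(-5)*9)*(3*(1/2)) = -1/2*(-90)*(3/2) = 45*(3/2) = 135/2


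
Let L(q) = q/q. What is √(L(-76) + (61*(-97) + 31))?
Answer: I*√5885 ≈ 76.714*I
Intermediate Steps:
L(q) = 1
√(L(-76) + (61*(-97) + 31)) = √(1 + (61*(-97) + 31)) = √(1 + (-5917 + 31)) = √(1 - 5886) = √(-5885) = I*√5885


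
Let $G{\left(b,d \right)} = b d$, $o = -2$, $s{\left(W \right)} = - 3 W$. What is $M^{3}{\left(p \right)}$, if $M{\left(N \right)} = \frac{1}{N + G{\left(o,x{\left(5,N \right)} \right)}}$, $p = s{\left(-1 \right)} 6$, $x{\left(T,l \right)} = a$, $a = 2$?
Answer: $\frac{1}{2744} \approx 0.00036443$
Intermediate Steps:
$x{\left(T,l \right)} = 2$
$p = 18$ ($p = \left(-3\right) \left(-1\right) 6 = 3 \cdot 6 = 18$)
$M{\left(N \right)} = \frac{1}{-4 + N}$ ($M{\left(N \right)} = \frac{1}{N - 4} = \frac{1}{-4 + N}$)
$M^{3}{\left(p \right)} = \left(\frac{1}{-4 + 18}\right)^{3} = \left(\frac{1}{14}\right)^{3} = \frac{1}{2744}$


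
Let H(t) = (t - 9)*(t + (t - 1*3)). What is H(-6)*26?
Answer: 5850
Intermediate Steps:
H(t) = (-9 + t)*(-3 + 2*t) (H(t) = (-9 + t)*(t + (t - 3)) = (-9 + t)*(t + (-3 + t)) = (-9 + t)*(-3 + 2*t))
H(-6)*26 = (27 - 21*(-6) + 2*(-6)²)*26 = (27 + 126 + 2*36)*26 = (27 + 126 + 72)*26 = 225*26 = 5850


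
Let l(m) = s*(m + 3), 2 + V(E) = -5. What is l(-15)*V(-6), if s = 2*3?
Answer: 504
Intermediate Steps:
s = 6
V(E) = -7 (V(E) = -2 - 5 = -7)
l(m) = 18 + 6*m (l(m) = 6*(m + 3) = 6*(3 + m) = 18 + 6*m)
l(-15)*V(-6) = (18 + 6*(-15))*(-7) = (18 - 90)*(-7) = -72*(-7) = 504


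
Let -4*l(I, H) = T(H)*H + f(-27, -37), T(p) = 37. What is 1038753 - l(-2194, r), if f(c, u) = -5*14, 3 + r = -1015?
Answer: 1029319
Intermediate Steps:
r = -1018 (r = -3 - 1015 = -1018)
f(c, u) = -70
l(I, H) = 35/2 - 37*H/4 (l(I, H) = -(37*H - 70)/4 = -(-70 + 37*H)/4 = 35/2 - 37*H/4)
1038753 - l(-2194, r) = 1038753 - (35/2 - 37/4*(-1018)) = 1038753 - (35/2 + 18833/2) = 1038753 - 1*9434 = 1038753 - 9434 = 1029319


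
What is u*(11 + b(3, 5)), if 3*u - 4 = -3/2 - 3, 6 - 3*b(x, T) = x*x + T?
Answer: -25/18 ≈ -1.3889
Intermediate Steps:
b(x, T) = 2 - T/3 - x**2/3 (b(x, T) = 2 - (x*x + T)/3 = 2 - (x**2 + T)/3 = 2 - (T + x**2)/3 = 2 + (-T/3 - x**2/3) = 2 - T/3 - x**2/3)
u = -1/6 (u = 4/3 + (-3/2 - 3)/3 = 4/3 + (1/3)*(-9/2) = 4/3 - 3/2 = -1/6 ≈ -0.16667)
u*(11 + b(3, 5)) = -(11 + (2 - 1/3*5 - 1/3*3**2))/6 = -(11 + (2 - 5/3 - 1/3*9))/6 = -(11 + (2 - 5/3 - 3))/6 = -(11 - 8/3)/6 = -1/6*25/3 = -25/18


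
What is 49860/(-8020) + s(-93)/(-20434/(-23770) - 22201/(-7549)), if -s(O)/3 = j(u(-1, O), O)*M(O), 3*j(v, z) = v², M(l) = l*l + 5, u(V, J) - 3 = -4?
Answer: -156100400515792/68367897109 ≈ -2283.2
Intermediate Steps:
u(V, J) = -1 (u(V, J) = 3 - 4 = -1)
M(l) = 5 + l² (M(l) = l² + 5 = 5 + l²)
j(v, z) = v²/3
s(O) = -5 - O² (s(O) = -3*(⅓)*(-1)²*(5 + O²) = -3*(⅓)*1*(5 + O²) = -(5 + O²) = -3*(5/3 + O²/3) = -5 - O²)
49860/(-8020) + s(-93)/(-20434/(-23770) - 22201/(-7549)) = 49860/(-8020) + (-5 - 1*(-93)²)/(-20434/(-23770) - 22201/(-7549)) = 49860*(-1/8020) + (-5 - 1*8649)/(-20434*(-1/23770) - 22201*(-1/7549)) = -2493/401 + (-5 - 8649)/(10217/11885 + 22201/7549) = -2493/401 - 8654/340987018/89719865 = -2493/401 - 8654*89719865/340987018 = -2493/401 - 388217855855/170493509 = -156100400515792/68367897109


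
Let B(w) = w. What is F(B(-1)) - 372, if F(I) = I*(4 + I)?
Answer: -375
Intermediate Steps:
F(B(-1)) - 372 = -(4 - 1) - 372 = -1*3 - 372 = -3 - 372 = -375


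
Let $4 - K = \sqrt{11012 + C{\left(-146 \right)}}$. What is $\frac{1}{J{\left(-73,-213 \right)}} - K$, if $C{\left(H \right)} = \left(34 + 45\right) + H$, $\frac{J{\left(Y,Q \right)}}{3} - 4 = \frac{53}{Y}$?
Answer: $- \frac{2795}{717} + \sqrt{10945} \approx 100.72$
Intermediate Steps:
$J{\left(Y,Q \right)} = 12 + \frac{159}{Y}$ ($J{\left(Y,Q \right)} = 12 + 3 \frac{53}{Y} = 12 + \frac{159}{Y}$)
$C{\left(H \right)} = 79 + H$
$K = 4 - \sqrt{10945}$ ($K = 4 - \sqrt{11012 + \left(79 - 146\right)} = 4 - \sqrt{11012 - 67} = 4 - \sqrt{10945} \approx -100.62$)
$\frac{1}{J{\left(-73,-213 \right)}} - K = \frac{1}{12 + \frac{159}{-73}} - \left(4 - \sqrt{10945}\right) = \frac{1}{12 + 159 \left(- \frac{1}{73}\right)} - \left(4 - \sqrt{10945}\right) = \frac{1}{12 - \frac{159}{73}} - \left(4 - \sqrt{10945}\right) = \frac{1}{\frac{717}{73}} - \left(4 - \sqrt{10945}\right) = \frac{73}{717} - \left(4 - \sqrt{10945}\right) = - \frac{2795}{717} + \sqrt{10945}$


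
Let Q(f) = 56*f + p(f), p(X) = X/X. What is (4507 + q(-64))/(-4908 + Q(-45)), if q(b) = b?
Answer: -4443/7427 ≈ -0.59822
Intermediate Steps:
p(X) = 1
Q(f) = 1 + 56*f (Q(f) = 56*f + 1 = 1 + 56*f)
(4507 + q(-64))/(-4908 + Q(-45)) = (4507 - 64)/(-4908 + (1 + 56*(-45))) = 4443/(-4908 + (1 - 2520)) = 4443/(-4908 - 2519) = 4443/(-7427) = 4443*(-1/7427) = -4443/7427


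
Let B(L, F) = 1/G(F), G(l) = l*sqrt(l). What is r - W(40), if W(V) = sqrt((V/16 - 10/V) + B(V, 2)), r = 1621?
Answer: 1621 - sqrt(9 + sqrt(2))/2 ≈ 1619.4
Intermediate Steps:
G(l) = l**(3/2)
B(L, F) = F**(-3/2) (B(L, F) = 1/(F**(3/2)) = F**(-3/2))
W(V) = sqrt(-10/V + sqrt(2)/4 + V/16) (W(V) = sqrt((V/16 - 10/V) + 2**(-3/2)) = sqrt((V*(1/16) - 10/V) + sqrt(2)/4) = sqrt((V/16 - 10/V) + sqrt(2)/4) = sqrt((-10/V + V/16) + sqrt(2)/4) = sqrt(-10/V + sqrt(2)/4 + V/16))
r - W(40) = 1621 - sqrt(40 - 160/40 + 4*sqrt(2))/4 = 1621 - sqrt(40 - 160*1/40 + 4*sqrt(2))/4 = 1621 - sqrt(40 - 4 + 4*sqrt(2))/4 = 1621 - sqrt(36 + 4*sqrt(2))/4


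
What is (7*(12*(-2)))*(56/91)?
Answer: -1344/13 ≈ -103.38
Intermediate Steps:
(7*(12*(-2)))*(56/91) = (7*(-24))*(56*(1/91)) = -168*8/13 = -1344/13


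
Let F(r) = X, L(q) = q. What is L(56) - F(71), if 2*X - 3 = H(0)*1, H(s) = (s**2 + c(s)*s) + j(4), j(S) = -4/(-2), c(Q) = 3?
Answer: 107/2 ≈ 53.500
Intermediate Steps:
j(S) = 2 (j(S) = -4*(-1/2) = 2)
H(s) = 2 + s**2 + 3*s (H(s) = (s**2 + 3*s) + 2 = 2 + s**2 + 3*s)
X = 5/2 (X = 3/2 + ((2 + 0**2 + 3*0)*1)/2 = 3/2 + ((2 + 0 + 0)*1)/2 = 3/2 + (2*1)/2 = 3/2 + (1/2)*2 = 3/2 + 1 = 5/2 ≈ 2.5000)
F(r) = 5/2
L(56) - F(71) = 56 - 1*5/2 = 56 - 5/2 = 107/2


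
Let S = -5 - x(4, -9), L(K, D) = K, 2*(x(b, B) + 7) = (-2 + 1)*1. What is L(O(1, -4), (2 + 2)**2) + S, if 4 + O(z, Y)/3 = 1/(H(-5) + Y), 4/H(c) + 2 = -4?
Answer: -71/7 ≈ -10.143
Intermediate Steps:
x(b, B) = -15/2 (x(b, B) = -7 + ((-2 + 1)*1)/2 = -7 + (-1*1)/2 = -7 + (1/2)*(-1) = -7 - 1/2 = -15/2)
H(c) = -2/3 (H(c) = 4/(-2 - 4) = 4/(-6) = 4*(-1/6) = -2/3)
O(z, Y) = -12 + 3/(-2/3 + Y)
S = 5/2 (S = -5 - 1*(-15/2) = -5 + 15/2 = 5/2 ≈ 2.5000)
L(O(1, -4), (2 + 2)**2) + S = 3*(11 - 12*(-4))/(-2 + 3*(-4)) + 5/2 = 3*(11 + 48)/(-2 - 12) + 5/2 = 3*59/(-14) + 5/2 = 3*(-1/14)*59 + 5/2 = -177/14 + 5/2 = -71/7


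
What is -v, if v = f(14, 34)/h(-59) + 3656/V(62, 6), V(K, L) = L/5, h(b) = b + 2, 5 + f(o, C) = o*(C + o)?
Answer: -172993/57 ≈ -3035.0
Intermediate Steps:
f(o, C) = -5 + o*(C + o)
h(b) = 2 + b
V(K, L) = L/5 (V(K, L) = L*(⅕) = L/5)
v = 172993/57 (v = (-5 + 14² + 34*14)/(2 - 59) + 3656/(((⅕)*6)) = (-5 + 196 + 476)/(-57) + 3656/(6/5) = 667*(-1/57) + 3656*(⅚) = -667/57 + 9140/3 = 172993/57 ≈ 3035.0)
-v = -1*172993/57 = -172993/57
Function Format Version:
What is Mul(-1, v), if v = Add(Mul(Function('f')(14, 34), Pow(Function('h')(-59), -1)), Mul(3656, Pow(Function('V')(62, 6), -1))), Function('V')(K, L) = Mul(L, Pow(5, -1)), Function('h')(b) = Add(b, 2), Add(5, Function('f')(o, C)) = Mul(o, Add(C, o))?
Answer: Rational(-172993, 57) ≈ -3035.0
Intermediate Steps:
Function('f')(o, C) = Add(-5, Mul(o, Add(C, o)))
Function('h')(b) = Add(2, b)
Function('V')(K, L) = Mul(Rational(1, 5), L) (Function('V')(K, L) = Mul(L, Rational(1, 5)) = Mul(Rational(1, 5), L))
v = Rational(172993, 57) (v = Add(Mul(Add(-5, Pow(14, 2), Mul(34, 14)), Pow(Add(2, -59), -1)), Mul(3656, Pow(Mul(Rational(1, 5), 6), -1))) = Add(Mul(Add(-5, 196, 476), Pow(-57, -1)), Mul(3656, Pow(Rational(6, 5), -1))) = Add(Mul(667, Rational(-1, 57)), Mul(3656, Rational(5, 6))) = Add(Rational(-667, 57), Rational(9140, 3)) = Rational(172993, 57) ≈ 3035.0)
Mul(-1, v) = Mul(-1, Rational(172993, 57)) = Rational(-172993, 57)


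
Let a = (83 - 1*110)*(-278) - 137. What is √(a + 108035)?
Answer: 2*√28851 ≈ 339.71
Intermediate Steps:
a = 7369 (a = (83 - 110)*(-278) - 137 = -27*(-278) - 137 = 7506 - 137 = 7369)
√(a + 108035) = √(7369 + 108035) = √115404 = 2*√28851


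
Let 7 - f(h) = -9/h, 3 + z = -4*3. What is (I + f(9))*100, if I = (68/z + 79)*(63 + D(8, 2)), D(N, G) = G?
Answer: 1454500/3 ≈ 4.8483e+5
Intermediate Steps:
z = -15 (z = -3 - 4*3 = -3 - 12 = -15)
f(h) = 7 + 9/h (f(h) = 7 - (-9)/h = 7 + 9/h)
I = 14521/3 (I = (68/(-15) + 79)*(63 + 2) = (68*(-1/15) + 79)*65 = (-68/15 + 79)*65 = (1117/15)*65 = 14521/3 ≈ 4840.3)
(I + f(9))*100 = (14521/3 + (7 + 9/9))*100 = (14521/3 + (7 + 9*(⅑)))*100 = (14521/3 + (7 + 1))*100 = (14521/3 + 8)*100 = (14545/3)*100 = 1454500/3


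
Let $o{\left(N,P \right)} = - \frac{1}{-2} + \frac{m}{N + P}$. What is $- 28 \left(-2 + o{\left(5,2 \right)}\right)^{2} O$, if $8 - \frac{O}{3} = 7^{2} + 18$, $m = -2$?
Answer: $\frac{110625}{7} \approx 15804.0$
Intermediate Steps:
$o{\left(N,P \right)} = \frac{1}{2} - \frac{2}{N + P}$ ($o{\left(N,P \right)} = - \frac{1}{-2} - \frac{2}{N + P} = \left(-1\right) \left(- \frac{1}{2}\right) - \frac{2}{N + P} = \frac{1}{2} - \frac{2}{N + P}$)
$O = -177$ ($O = 24 - 3 \left(7^{2} + 18\right) = 24 - 3 \left(49 + 18\right) = 24 - 201 = -177$)
$- 28 \left(-2 + o{\left(5,2 \right)}\right)^{2} O = - 28 \left(-2 + \frac{-4 + 5 + 2}{2 \left(5 + 2\right)}\right)^{2} \left(-177\right) = - 28 \left(-2 + \frac{1}{2} \cdot \frac{1}{7} \cdot 3\right)^{2} \left(-177\right) = - 28 \left(-2 + \frac{3}{14}\right)^{2} \left(-177\right) = - 28 \left(- \frac{25}{14}\right)^{2} \left(-177\right) = \left(-28\right) \frac{625}{196} \left(-177\right) = \left(- \frac{625}{7}\right) \left(-177\right) = \frac{110625}{7}$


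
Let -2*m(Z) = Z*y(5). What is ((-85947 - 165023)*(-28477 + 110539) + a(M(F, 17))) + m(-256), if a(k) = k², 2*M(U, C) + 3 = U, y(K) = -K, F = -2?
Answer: -82380403095/4 ≈ -2.0595e+10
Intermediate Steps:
M(U, C) = -3/2 + U/2
m(Z) = 5*Z/2 (m(Z) = -Z*(-1*5)/2 = -Z*(-5)/2 = -(-5)*Z/2 = 5*Z/2)
((-85947 - 165023)*(-28477 + 110539) + a(M(F, 17))) + m(-256) = ((-85947 - 165023)*(-28477 + 110539) + (-3/2 + (½)*(-2))²) + (5/2)*(-256) = (-250970*82062 + (-3/2 - 1)²) - 640 = (-20595100140 + (-5/2)²) - 640 = (-20595100140 + 25/4) - 640 = -82380400535/4 - 640 = -82380403095/4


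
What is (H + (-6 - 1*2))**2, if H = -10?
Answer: 324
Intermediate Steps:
(H + (-6 - 1*2))**2 = (-10 + (-6 - 1*2))**2 = (-10 + (-6 - 2))**2 = (-10 - 8)**2 = (-18)**2 = 324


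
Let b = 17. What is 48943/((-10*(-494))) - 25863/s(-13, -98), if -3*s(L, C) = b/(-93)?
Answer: -35645106349/83980 ≈ -4.2445e+5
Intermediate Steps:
s(L, C) = 17/279 (s(L, C) = -17/(3*(-93)) = -17*(-1)/(3*93) = -1/3*(-17/93) = 17/279)
48943/((-10*(-494))) - 25863/s(-13, -98) = 48943/((-10*(-494))) - 25863/17/279 = 48943/4940 - 25863*279/17 = 48943*(1/4940) - 7215777/17 = 48943/4940 - 7215777/17 = -35645106349/83980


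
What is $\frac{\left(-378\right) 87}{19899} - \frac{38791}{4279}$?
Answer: $- \frac{3072799}{286693} \approx -10.718$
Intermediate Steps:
$\frac{\left(-378\right) 87}{19899} - \frac{38791}{4279} = \left(-32886\right) \frac{1}{19899} - \frac{38791}{4279} = - \frac{1218}{737} - \frac{38791}{4279} = - \frac{3072799}{286693}$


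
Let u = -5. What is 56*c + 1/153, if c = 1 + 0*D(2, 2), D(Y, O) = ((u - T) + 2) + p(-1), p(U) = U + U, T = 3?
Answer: 8569/153 ≈ 56.007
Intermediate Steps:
p(U) = 2*U
D(Y, O) = -8 (D(Y, O) = ((-5 - 1*3) + 2) + 2*(-1) = ((-5 - 3) + 2) - 2 = (-8 + 2) - 2 = -6 - 2 = -8)
c = 1 (c = 1 + 0*(-8) = 1 + 0 = 1)
56*c + 1/153 = 56*1 + 1/153 = 56 + 1/153 = 8569/153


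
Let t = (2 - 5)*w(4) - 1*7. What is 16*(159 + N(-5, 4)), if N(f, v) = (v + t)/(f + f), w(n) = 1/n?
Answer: 2550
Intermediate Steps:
t = -31/4 (t = (2 - 5)/4 - 1*7 = -3*1/4 - 7 = -3/4 - 7 = -31/4 ≈ -7.7500)
N(f, v) = (-31/4 + v)/(2*f) (N(f, v) = (v - 31/4)/(f + f) = (-31/4 + v)/((2*f)) = (-31/4 + v)*(1/(2*f)) = (-31/4 + v)/(2*f))
16*(159 + N(-5, 4)) = 16*(159 + (1/8)*(-31 + 4*4)/(-5)) = 16*(159 + (1/8)*(-1/5)*(-31 + 16)) = 16*(159 + (1/8)*(-1/5)*(-15)) = 16*(159 + 3/8) = 16*(1275/8) = 2550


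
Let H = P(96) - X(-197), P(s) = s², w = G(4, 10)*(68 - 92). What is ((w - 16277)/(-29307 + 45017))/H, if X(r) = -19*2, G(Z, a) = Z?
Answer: -2339/20768620 ≈ -0.00011262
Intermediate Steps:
w = -96 (w = 4*(68 - 92) = 4*(-24) = -96)
X(r) = -38
H = 9254 (H = 96² - 1*(-38) = 9216 + 38 = 9254)
((w - 16277)/(-29307 + 45017))/H = ((-96 - 16277)/(-29307 + 45017))/9254 = -16373/15710*(1/9254) = -16373*1/15710*(1/9254) = -16373/15710*1/9254 = -2339/20768620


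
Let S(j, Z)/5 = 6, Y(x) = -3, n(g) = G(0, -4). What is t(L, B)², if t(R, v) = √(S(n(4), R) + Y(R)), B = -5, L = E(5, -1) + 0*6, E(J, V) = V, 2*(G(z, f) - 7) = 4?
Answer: 27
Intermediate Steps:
G(z, f) = 9 (G(z, f) = 7 + (½)*4 = 7 + 2 = 9)
n(g) = 9
S(j, Z) = 30 (S(j, Z) = 5*6 = 30)
L = -1 (L = -1 + 0*6 = -1 + 0 = -1)
t(R, v) = 3*√3 (t(R, v) = √(30 - 3) = √27 = 3*√3)
t(L, B)² = (3*√3)² = 27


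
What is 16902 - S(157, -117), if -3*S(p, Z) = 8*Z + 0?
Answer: 16590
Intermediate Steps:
S(p, Z) = -8*Z/3 (S(p, Z) = -(8*Z + 0)/3 = -8*Z/3)
16902 - S(157, -117) = 16902 - (-8)*(-117)/3 = 16902 - 1*312 = 16902 - 312 = 16590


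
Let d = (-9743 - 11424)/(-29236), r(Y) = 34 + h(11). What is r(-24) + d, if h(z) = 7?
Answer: 1219843/29236 ≈ 41.724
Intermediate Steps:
r(Y) = 41 (r(Y) = 34 + 7 = 41)
d = 21167/29236 (d = -21167*(-1/29236) = 21167/29236 ≈ 0.72400)
r(-24) + d = 41 + 21167/29236 = 1219843/29236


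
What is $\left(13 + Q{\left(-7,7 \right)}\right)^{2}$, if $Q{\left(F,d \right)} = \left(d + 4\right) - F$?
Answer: $961$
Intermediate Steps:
$Q{\left(F,d \right)} = 4 + d - F$ ($Q{\left(F,d \right)} = \left(4 + d\right) - F = 4 + d - F$)
$\left(13 + Q{\left(-7,7 \right)}\right)^{2} = \left(13 + \left(4 + 7 - -7\right)\right)^{2} = \left(13 + \left(4 + 7 + 7\right)\right)^{2} = \left(13 + 18\right)^{2} = 31^{2} = 961$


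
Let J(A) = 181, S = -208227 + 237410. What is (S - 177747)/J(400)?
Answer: -148564/181 ≈ -820.80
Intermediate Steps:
S = 29183
(S - 177747)/J(400) = (29183 - 177747)/181 = -148564*1/181 = -148564/181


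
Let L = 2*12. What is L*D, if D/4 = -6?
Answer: -576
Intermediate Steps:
D = -24 (D = 4*(-6) = -24)
L = 24
L*D = 24*(-24) = -576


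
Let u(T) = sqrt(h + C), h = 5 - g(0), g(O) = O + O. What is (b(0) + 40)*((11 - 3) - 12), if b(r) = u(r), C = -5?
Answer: -160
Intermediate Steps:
g(O) = 2*O
h = 5 (h = 5 - 2*0 = 5 - 1*0 = 5 + 0 = 5)
u(T) = 0 (u(T) = sqrt(5 - 5) = sqrt(0) = 0)
b(r) = 0
(b(0) + 40)*((11 - 3) - 12) = (0 + 40)*((11 - 3) - 12) = 40*(8 - 12) = 40*(-4) = -160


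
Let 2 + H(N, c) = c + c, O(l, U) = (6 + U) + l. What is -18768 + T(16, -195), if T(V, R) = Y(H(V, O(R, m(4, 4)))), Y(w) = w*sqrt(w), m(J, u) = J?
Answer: -18768 - 744*I*sqrt(93) ≈ -18768.0 - 7174.9*I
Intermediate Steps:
O(l, U) = 6 + U + l
H(N, c) = -2 + 2*c (H(N, c) = -2 + (c + c) = -2 + 2*c)
Y(w) = w**(3/2)
T(V, R) = (18 + 2*R)**(3/2) (T(V, R) = (-2 + 2*(6 + 4 + R))**(3/2) = (-2 + 2*(10 + R))**(3/2) = (-2 + (20 + 2*R))**(3/2) = (18 + 2*R)**(3/2))
-18768 + T(16, -195) = -18768 + 2*sqrt(2)*(9 - 195)**(3/2) = -18768 + 2*sqrt(2)*(-186)**(3/2) = -18768 + 2*sqrt(2)*(-186*I*sqrt(186)) = -18768 - 744*I*sqrt(93)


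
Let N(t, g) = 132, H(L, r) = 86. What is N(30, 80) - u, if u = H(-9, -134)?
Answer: 46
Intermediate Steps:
u = 86
N(30, 80) - u = 132 - 1*86 = 132 - 86 = 46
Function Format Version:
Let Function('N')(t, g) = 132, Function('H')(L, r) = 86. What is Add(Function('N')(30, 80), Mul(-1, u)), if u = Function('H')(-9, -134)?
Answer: 46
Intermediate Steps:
u = 86
Add(Function('N')(30, 80), Mul(-1, u)) = Add(132, Mul(-1, 86)) = Add(132, -86) = 46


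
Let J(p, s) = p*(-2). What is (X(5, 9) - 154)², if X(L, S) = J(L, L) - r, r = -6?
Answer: 24964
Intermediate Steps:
J(p, s) = -2*p
X(L, S) = 6 - 2*L (X(L, S) = -2*L - 1*(-6) = -2*L + 6 = 6 - 2*L)
(X(5, 9) - 154)² = ((6 - 2*5) - 154)² = ((6 - 10) - 154)² = (-4 - 154)² = (-158)² = 24964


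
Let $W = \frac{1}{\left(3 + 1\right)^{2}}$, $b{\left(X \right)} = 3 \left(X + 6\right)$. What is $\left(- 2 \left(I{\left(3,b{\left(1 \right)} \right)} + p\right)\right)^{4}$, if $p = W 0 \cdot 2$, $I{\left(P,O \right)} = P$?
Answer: $1296$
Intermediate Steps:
$b{\left(X \right)} = 18 + 3 X$ ($b{\left(X \right)} = 3 \left(6 + X\right) = 18 + 3 X$)
$W = \frac{1}{16}$ ($W = \frac{1}{4^{2}} = \frac{1}{16} \approx 0.0625$)
$p = 0$ ($p = \frac{1}{16} \cdot 0 \cdot 2 = 0 \cdot 2 = 0$)
$\left(- 2 \left(I{\left(3,b{\left(1 \right)} \right)} + p\right)\right)^{4} = \left(- 2 \left(3 + 0\right)\right)^{4} = \left(\left(-2\right) 3\right)^{4} = \left(-6\right)^{4} = 1296$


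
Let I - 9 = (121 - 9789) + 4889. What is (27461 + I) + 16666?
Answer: 39357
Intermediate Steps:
I = -4770 (I = 9 + ((121 - 9789) + 4889) = 9 + (-9668 + 4889) = 9 - 4779 = -4770)
(27461 + I) + 16666 = (27461 - 4770) + 16666 = 22691 + 16666 = 39357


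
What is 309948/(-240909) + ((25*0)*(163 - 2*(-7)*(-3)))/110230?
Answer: -103316/80303 ≈ -1.2866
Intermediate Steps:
309948/(-240909) + ((25*0)*(163 - 2*(-7)*(-3)))/110230 = 309948*(-1/240909) + (0*(163 + 14*(-3)))*(1/110230) = -103316/80303 + (0*(163 - 42))*(1/110230) = -103316/80303 + (0*121)*(1/110230) = -103316/80303 + 0*(1/110230) = -103316/80303 + 0 = -103316/80303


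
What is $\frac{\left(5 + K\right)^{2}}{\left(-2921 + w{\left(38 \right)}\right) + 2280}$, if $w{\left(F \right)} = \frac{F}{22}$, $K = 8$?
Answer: $- \frac{1859}{7032} \approx -0.26436$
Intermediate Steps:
$w{\left(F \right)} = \frac{F}{22}$ ($w{\left(F \right)} = F \frac{1}{22} = \frac{F}{22}$)
$\frac{\left(5 + K\right)^{2}}{\left(-2921 + w{\left(38 \right)}\right) + 2280} = \frac{\left(5 + 8\right)^{2}}{\left(-2921 + \frac{1}{22} \cdot 38\right) + 2280} = \frac{13^{2}}{\left(-2921 + \frac{19}{11}\right) + 2280} = \frac{169}{- \frac{32112}{11} + 2280} = \frac{169}{- \frac{7032}{11}} = 169 \left(- \frac{11}{7032}\right) = - \frac{1859}{7032}$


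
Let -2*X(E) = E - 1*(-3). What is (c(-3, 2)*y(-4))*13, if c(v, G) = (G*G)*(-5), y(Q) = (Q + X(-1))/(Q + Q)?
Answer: -325/2 ≈ -162.50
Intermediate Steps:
X(E) = -3/2 - E/2 (X(E) = -(E - 1*(-3))/2 = -(E + 3)/2 = -(3 + E)/2 = -3/2 - E/2)
y(Q) = (-1 + Q)/(2*Q) (y(Q) = (Q + (-3/2 - 1/2*(-1)))/(Q + Q) = (Q + (-3/2 + 1/2))/((2*Q)) = (Q - 1)*(1/(2*Q)) = (-1 + Q)*(1/(2*Q)) = (-1 + Q)/(2*Q))
c(v, G) = -5*G**2 (c(v, G) = G**2*(-5) = -5*G**2)
(c(-3, 2)*y(-4))*13 = ((-5*2**2)*((1/2)*(-1 - 4)/(-4)))*13 = ((-5*4)*((1/2)*(-1/4)*(-5)))*13 = -20*5/8*13 = -25/2*13 = -325/2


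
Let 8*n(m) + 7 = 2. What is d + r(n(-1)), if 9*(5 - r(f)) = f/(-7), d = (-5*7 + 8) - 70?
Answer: -46373/504 ≈ -92.010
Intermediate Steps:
n(m) = -5/8 (n(m) = -7/8 + (⅛)*2 = -7/8 + ¼ = -5/8)
d = -97 (d = (-35 + 8) - 70 = -27 - 70 = -97)
r(f) = 5 + f/63 (r(f) = 5 - f/(9*(-7)) = 5 - f*(-1)/(9*7) = 5 - (-1)*f/63 = 5 + f/63)
d + r(n(-1)) = -97 + (5 + (1/63)*(-5/8)) = -97 + (5 - 5/504) = -97 + 2515/504 = -46373/504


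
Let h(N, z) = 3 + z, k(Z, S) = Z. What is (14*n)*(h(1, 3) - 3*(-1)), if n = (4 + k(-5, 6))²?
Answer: 126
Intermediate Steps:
n = 1 (n = (4 - 5)² = (-1)² = 1)
(14*n)*(h(1, 3) - 3*(-1)) = (14*1)*((3 + 3) - 3*(-1)) = 14*(6 + 3) = 14*9 = 126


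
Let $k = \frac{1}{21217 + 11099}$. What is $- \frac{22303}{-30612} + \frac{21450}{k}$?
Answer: $\frac{21219571080703}{30612} \approx 6.9318 \cdot 10^{8}$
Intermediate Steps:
$k = \frac{1}{32316} \approx 3.0944 \cdot 10^{-5}$
$- \frac{22303}{-30612} + \frac{21450}{k} = - \frac{22303}{-30612} + 21450 \frac{1}{\frac{1}{32316}} = \left(-22303\right) \left(- \frac{1}{30612}\right) + 21450 \cdot 32316 = \frac{22303}{30612} + 693178200 = \frac{21219571080703}{30612}$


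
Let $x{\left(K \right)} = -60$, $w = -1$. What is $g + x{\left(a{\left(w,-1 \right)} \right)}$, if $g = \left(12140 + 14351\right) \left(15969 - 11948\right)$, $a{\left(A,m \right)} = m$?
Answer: $106520251$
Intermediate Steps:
$g = 106520311$ ($g = 26491 \cdot 4021 = 106520311$)
$g + x{\left(a{\left(w,-1 \right)} \right)} = 106520311 - 60 = 106520251$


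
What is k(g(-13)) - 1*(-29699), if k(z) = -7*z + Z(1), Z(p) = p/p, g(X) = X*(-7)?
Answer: 29063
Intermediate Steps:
g(X) = -7*X
Z(p) = 1
k(z) = 1 - 7*z (k(z) = -7*z + 1 = 1 - 7*z)
k(g(-13)) - 1*(-29699) = (1 - (-49)*(-13)) - 1*(-29699) = (1 - 7*91) + 29699 = (1 - 637) + 29699 = -636 + 29699 = 29063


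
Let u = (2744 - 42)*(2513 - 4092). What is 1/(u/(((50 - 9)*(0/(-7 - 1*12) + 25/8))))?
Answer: -1025/34131664 ≈ -3.0031e-5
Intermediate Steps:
u = -4266458 (u = 2702*(-1579) = -4266458)
1/(u/(((50 - 9)*(0/(-7 - 1*12) + 25/8)))) = 1/(-4266458*1/((50 - 9)*(0/(-7 - 1*12) + 25/8))) = 1/(-4266458*1/(41*(0/(-7 - 12) + 25*(⅛)))) = 1/(-4266458*1/(41*(0/(-19) + 25/8))) = 1/(-4266458*1/(41*(0*(-1/19) + 25/8))) = 1/(-4266458*1/(41*(0 + 25/8))) = 1/(-4266458/(41*(25/8))) = 1/(-4266458/1025/8) = 1/(-4266458*8/1025) = 1/(-34131664/1025) = -1025/34131664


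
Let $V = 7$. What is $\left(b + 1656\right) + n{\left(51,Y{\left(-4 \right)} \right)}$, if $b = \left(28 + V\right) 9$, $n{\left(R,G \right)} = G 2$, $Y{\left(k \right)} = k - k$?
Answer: $1971$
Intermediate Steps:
$Y{\left(k \right)} = 0$
$n{\left(R,G \right)} = 2 G$
$b = 315$ ($b = \left(28 + 7\right) 9 = 35 \cdot 9 = 315$)
$\left(b + 1656\right) + n{\left(51,Y{\left(-4 \right)} \right)} = \left(315 + 1656\right) + 2 \cdot 0 = 1971 + 0 = 1971$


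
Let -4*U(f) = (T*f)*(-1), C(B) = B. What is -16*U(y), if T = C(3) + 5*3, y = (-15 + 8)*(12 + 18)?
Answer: 15120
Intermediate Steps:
y = -210 (y = -7*30 = -210)
T = 18 (T = 3 + 5*3 = 3 + 15 = 18)
U(f) = 9*f/2 (U(f) = -18*f*(-1)/4 = -(-9)*f/2 = 9*f/2)
-16*U(y) = -72*(-210) = -16*(-945) = 15120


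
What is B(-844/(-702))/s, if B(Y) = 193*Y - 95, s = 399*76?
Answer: 48101/10643724 ≈ 0.0045192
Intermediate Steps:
s = 30324
B(Y) = -95 + 193*Y
B(-844/(-702))/s = (-95 + 193*(-844/(-702)))/30324 = (-95 + 193*(-844*(-1/702)))*(1/30324) = (-95 + 193*(422/351))*(1/30324) = (-95 + 81446/351)*(1/30324) = (48101/351)*(1/30324) = 48101/10643724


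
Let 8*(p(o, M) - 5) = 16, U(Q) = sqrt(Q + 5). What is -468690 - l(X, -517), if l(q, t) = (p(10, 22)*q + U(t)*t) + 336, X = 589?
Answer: -473149 + 8272*I*sqrt(2) ≈ -4.7315e+5 + 11698.0*I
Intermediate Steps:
U(Q) = sqrt(5 + Q)
p(o, M) = 7 (p(o, M) = 5 + (1/8)*16 = 5 + 2 = 7)
l(q, t) = 336 + 7*q + t*sqrt(5 + t) (l(q, t) = (7*q + sqrt(5 + t)*t) + 336 = (7*q + t*sqrt(5 + t)) + 336 = 336 + 7*q + t*sqrt(5 + t))
-468690 - l(X, -517) = -468690 - (336 + 7*589 - 517*sqrt(5 - 517)) = -468690 - (336 + 4123 - 8272*I*sqrt(2)) = -468690 - (4459 - 8272*I*sqrt(2)) = -468690 + (-4459 + 8272*I*sqrt(2)) = -473149 + 8272*I*sqrt(2)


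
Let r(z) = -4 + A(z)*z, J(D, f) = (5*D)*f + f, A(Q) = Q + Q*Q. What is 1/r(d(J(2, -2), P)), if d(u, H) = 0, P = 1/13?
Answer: -¼ ≈ -0.25000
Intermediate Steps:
A(Q) = Q + Q²
J(D, f) = f + 5*D*f (J(D, f) = 5*D*f + f = f + 5*D*f)
P = 1/13 ≈ 0.076923
r(z) = -4 + z²*(1 + z) (r(z) = -4 + (z*(1 + z))*z = -4 + z²*(1 + z))
1/r(d(J(2, -2), P)) = 1/(-4 + 0²*(1 + 0)) = 1/(-4 + 0*1) = 1/(-4 + 0) = 1/(-4) = -¼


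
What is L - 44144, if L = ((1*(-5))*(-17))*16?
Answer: -42784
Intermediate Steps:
L = 1360 (L = -5*(-17)*16 = 85*16 = 1360)
L - 44144 = 1360 - 44144 = -42784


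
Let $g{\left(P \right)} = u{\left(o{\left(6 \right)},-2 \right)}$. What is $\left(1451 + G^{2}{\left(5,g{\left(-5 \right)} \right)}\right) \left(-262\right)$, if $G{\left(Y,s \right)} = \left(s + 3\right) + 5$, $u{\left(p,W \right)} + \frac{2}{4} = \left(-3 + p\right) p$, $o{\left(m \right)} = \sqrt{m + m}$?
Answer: $- \frac{1016167}{2} + 61308 \sqrt{3} \approx -4.019 \cdot 10^{5}$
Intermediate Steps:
$o{\left(m \right)} = \sqrt{2} \sqrt{m}$ ($o{\left(m \right)} = \sqrt{2 m} = \sqrt{2} \sqrt{m}$)
$u{\left(p,W \right)} = - \frac{1}{2} + p \left(-3 + p\right)$ ($u{\left(p,W \right)} = - \frac{1}{2} + \left(-3 + p\right) p = - \frac{1}{2} + p \left(-3 + p\right)$)
$g{\left(P \right)} = \frac{23}{2} - 6 \sqrt{3}$ ($g{\left(P \right)} = - \frac{1}{2} + \left(\sqrt{2} \sqrt{6}\right)^{2} - 3 \sqrt{2} \sqrt{6} = - \frac{1}{2} + \left(2 \sqrt{3}\right)^{2} - 3 \cdot 2 \sqrt{3} = - \frac{1}{2} + 12 - 6 \sqrt{3} = \frac{23}{2} - 6 \sqrt{3}$)
$G{\left(Y,s \right)} = 8 + s$ ($G{\left(Y,s \right)} = \left(3 + s\right) + 5 = 8 + s$)
$\left(1451 + G^{2}{\left(5,g{\left(-5 \right)} \right)}\right) \left(-262\right) = \left(1451 + \left(8 + \left(\frac{23}{2} - 6 \sqrt{3}\right)\right)^{2}\right) \left(-262\right) = \left(1451 + \left(\frac{39}{2} - 6 \sqrt{3}\right)^{2}\right) \left(-262\right) = -380162 - 262 \left(\frac{39}{2} - 6 \sqrt{3}\right)^{2}$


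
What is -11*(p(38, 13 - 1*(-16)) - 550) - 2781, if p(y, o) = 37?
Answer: 2862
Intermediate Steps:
-11*(p(38, 13 - 1*(-16)) - 550) - 2781 = -11*(37 - 550) - 2781 = -11*(-513) - 2781 = 5643 - 2781 = 2862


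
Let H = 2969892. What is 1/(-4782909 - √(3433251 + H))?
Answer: -1594303/7625404033046 + 31*√6663/22876212099138 ≈ -2.0897e-7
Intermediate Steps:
1/(-4782909 - √(3433251 + H)) = 1/(-4782909 - √(3433251 + 2969892)) = 1/(-4782909 - √6403143) = 1/(-4782909 - 31*√6663)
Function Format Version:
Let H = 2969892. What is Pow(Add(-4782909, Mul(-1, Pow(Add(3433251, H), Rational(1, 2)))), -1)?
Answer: Add(Rational(-1594303, 7625404033046), Mul(Rational(31, 22876212099138), Pow(6663, Rational(1, 2)))) ≈ -2.0897e-7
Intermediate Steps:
Pow(Add(-4782909, Mul(-1, Pow(Add(3433251, H), Rational(1, 2)))), -1) = Pow(Add(-4782909, Mul(-1, Pow(Add(3433251, 2969892), Rational(1, 2)))), -1) = Pow(Add(-4782909, Mul(-1, Pow(6403143, Rational(1, 2)))), -1) = Pow(Add(-4782909, Mul(-1, Mul(31, Pow(6663, Rational(1, 2))))), -1) = Pow(Add(-4782909, Mul(-31, Pow(6663, Rational(1, 2)))), -1)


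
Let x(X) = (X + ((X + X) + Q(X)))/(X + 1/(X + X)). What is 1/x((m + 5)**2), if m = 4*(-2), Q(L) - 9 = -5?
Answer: 163/558 ≈ 0.29211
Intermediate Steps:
Q(L) = 4 (Q(L) = 9 - 5 = 4)
m = -8
x(X) = (4 + 3*X)/(X + 1/(2*X)) (x(X) = (X + ((X + X) + 4))/(X + 1/(X + X)) = (X + (2*X + 4))/(X + 1/(2*X)) = (X + (4 + 2*X))/(X + 1/(2*X)) = (4 + 3*X)/(X + 1/(2*X)))
1/x((m + 5)**2) = 1/(2*(-8 + 5)**2*(4 + 3*(-8 + 5)**2)/(1 + 2*((-8 + 5)**2)**2)) = 1/(2*(-3)**2*(4 + 3*(-3)**2)/(1 + 2*((-3)**2)**2)) = 1/(2*9*(4 + 3*9)/(1 + 2*9**2)) = 1/(2*9*(4 + 27)/(1 + 2*81)) = 1/(2*9*31/(1 + 162)) = 1/(2*9*31/163) = 1/(2*9*(1/163)*31) = 1/(558/163) = 163/558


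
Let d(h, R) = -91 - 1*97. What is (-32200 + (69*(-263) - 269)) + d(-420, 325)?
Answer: -50804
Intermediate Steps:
d(h, R) = -188 (d(h, R) = -91 - 97 = -188)
(-32200 + (69*(-263) - 269)) + d(-420, 325) = (-32200 + (69*(-263) - 269)) - 188 = (-32200 + (-18147 - 269)) - 188 = (-32200 - 18416) - 188 = -50616 - 188 = -50804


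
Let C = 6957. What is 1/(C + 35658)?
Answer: 1/42615 ≈ 2.3466e-5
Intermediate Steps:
1/(C + 35658) = 1/(6957 + 35658) = 1/42615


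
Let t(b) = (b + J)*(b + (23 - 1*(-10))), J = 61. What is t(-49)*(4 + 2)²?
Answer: -6912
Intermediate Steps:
t(b) = (33 + b)*(61 + b) (t(b) = (b + 61)*(b + (23 - 1*(-10))) = (61 + b)*(b + (23 + 10)) = (61 + b)*(b + 33) = (61 + b)*(33 + b) = (33 + b)*(61 + b))
t(-49)*(4 + 2)² = (2013 + (-49)² + 94*(-49))*(4 + 2)² = (2013 + 2401 - 4606)*6² = -192*36 = -6912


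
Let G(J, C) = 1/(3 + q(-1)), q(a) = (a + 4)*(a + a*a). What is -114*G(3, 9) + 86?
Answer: 48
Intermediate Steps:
q(a) = (4 + a)*(a + a²)
G(J, C) = ⅓ (G(J, C) = 1/(3 - (4 + (-1)² + 5*(-1))) = 1/(3 - (4 + 1 - 5)) = 1/(3 - 1*0) = 1/(3 + 0) = 1/3 = ⅓)
-114*G(3, 9) + 86 = -114*⅓ + 86 = -38 + 86 = 48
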